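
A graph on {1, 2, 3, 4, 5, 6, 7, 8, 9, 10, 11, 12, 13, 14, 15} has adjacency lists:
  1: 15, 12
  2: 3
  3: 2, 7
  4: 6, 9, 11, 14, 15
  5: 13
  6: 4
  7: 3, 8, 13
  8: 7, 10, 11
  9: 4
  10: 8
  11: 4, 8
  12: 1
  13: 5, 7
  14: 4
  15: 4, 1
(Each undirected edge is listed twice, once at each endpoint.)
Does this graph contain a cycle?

|V| = 15, |E| = 14, number of components = 1.
Since 14 = 15 - 1, the graph is a forest and contains no cycle.

No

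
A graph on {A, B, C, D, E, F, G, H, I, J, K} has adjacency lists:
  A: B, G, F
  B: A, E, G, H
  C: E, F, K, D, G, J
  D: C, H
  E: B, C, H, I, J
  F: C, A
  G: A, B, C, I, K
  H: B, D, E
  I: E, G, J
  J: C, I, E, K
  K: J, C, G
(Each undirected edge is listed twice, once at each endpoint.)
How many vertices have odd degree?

6

Degrees: A:3, B:4, C:6, D:2, E:5, F:2, G:5, H:3, I:3, J:4, K:3
Odd-degree vertices: A, E, G, H, I, K.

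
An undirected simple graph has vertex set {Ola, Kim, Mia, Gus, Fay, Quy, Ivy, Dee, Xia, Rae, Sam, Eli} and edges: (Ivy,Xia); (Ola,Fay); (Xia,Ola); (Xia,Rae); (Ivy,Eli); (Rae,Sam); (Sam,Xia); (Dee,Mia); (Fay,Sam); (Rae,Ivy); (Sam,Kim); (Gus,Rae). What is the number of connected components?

Component: {Quy}
Component: {Mia, Dee}
Component: {Ola, Kim, Gus, Fay, Ivy, Xia, Rae, Sam, Eli}

3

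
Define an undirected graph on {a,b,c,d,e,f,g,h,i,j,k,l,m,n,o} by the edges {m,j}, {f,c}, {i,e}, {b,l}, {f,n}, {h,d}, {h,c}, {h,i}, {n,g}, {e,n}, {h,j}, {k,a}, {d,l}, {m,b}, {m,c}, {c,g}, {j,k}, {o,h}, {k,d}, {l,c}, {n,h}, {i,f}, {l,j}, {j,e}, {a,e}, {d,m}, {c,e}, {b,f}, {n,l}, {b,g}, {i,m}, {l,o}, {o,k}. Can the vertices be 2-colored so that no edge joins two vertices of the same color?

Yes

A valid 2-coloring puts {e, f, g, h, k, l, m} on one side and {a, b, c, d, i, j, n, o} on the other; every edge crosses between the two sides.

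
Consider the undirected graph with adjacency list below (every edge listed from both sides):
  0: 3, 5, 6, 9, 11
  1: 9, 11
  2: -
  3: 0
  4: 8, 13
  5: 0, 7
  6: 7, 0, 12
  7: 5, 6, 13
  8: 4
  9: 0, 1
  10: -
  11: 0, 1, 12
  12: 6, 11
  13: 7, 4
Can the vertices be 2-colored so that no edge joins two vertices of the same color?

Color {2, 3, 5, 6, 8, 9, 10, 11, 13} black and {0, 1, 4, 7, 12} white. No edge joins two same-colored vertices, so the graph is bipartite.

Yes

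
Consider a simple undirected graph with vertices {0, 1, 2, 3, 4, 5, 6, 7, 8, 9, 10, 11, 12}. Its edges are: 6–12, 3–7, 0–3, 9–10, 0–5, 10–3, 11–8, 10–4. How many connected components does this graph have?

Component: {1}
Component: {2}
Component: {6, 12}
Component: {8, 11}
Component: {0, 3, 4, 5, 7, 9, 10}

5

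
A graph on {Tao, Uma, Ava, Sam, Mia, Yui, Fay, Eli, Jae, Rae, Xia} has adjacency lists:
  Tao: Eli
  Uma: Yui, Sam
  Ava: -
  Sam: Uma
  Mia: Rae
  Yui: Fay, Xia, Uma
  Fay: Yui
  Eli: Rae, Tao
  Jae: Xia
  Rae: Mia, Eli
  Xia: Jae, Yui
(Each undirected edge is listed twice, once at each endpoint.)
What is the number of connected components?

Component: {Ava}
Component: {Tao, Mia, Eli, Rae}
Component: {Uma, Sam, Yui, Fay, Jae, Xia}

3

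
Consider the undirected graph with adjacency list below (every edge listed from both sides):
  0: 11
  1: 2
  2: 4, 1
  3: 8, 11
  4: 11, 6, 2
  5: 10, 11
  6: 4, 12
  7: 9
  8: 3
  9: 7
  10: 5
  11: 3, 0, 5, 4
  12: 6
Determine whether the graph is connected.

Component: {7, 9}
Component: {0, 1, 2, 3, 4, 5, 6, 8, 10, 11, 12}
There are 2 separate components, so the graph is not connected.

No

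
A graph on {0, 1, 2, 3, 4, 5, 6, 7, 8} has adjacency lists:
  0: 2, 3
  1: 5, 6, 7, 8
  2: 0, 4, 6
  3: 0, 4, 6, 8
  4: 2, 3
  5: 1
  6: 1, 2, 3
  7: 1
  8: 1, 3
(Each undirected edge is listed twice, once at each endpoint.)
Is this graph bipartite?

Partition the vertices as {1, 2, 3} vs {0, 4, 5, 6, 7, 8}. Each listed edge has one endpoint in each part, so the graph is bipartite.

Yes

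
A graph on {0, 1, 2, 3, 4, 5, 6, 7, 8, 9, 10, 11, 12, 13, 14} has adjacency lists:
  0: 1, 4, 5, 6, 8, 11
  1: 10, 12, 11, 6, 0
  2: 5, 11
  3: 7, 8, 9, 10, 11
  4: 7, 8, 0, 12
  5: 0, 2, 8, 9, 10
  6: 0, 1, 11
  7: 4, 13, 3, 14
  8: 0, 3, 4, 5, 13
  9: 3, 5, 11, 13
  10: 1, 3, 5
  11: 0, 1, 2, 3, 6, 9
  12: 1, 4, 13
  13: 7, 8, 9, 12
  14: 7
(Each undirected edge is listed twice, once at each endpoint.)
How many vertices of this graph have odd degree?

Degrees: 0:6, 1:5, 2:2, 3:5, 4:4, 5:5, 6:3, 7:4, 8:5, 9:4, 10:3, 11:6, 12:3, 13:4, 14:1
Odd-degree vertices: 1, 3, 5, 6, 8, 10, 12, 14.

8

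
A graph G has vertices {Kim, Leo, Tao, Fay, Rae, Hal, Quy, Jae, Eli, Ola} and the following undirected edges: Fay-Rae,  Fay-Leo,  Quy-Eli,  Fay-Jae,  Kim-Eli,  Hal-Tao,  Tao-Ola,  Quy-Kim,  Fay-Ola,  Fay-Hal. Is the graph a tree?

No

|V| = 10, |E| = 10.
It splits into 2 components, so it cannot be a tree.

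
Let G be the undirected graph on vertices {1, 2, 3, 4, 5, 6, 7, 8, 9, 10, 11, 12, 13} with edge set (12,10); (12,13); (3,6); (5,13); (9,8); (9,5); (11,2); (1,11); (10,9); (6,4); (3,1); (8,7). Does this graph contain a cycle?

|V| = 13, |E| = 12, number of components = 2.
Since 12 > 13 - 2, a cycle must exist; for instance 5-13-12-10-9-5.

Yes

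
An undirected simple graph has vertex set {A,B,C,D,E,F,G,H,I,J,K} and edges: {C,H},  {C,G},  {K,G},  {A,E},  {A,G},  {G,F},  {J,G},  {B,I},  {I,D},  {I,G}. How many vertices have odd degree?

Degrees: A:2, B:1, C:2, D:1, E:1, F:1, G:6, H:1, I:3, J:1, K:1
Odd-degree vertices: B, D, E, F, H, I, J, K.

8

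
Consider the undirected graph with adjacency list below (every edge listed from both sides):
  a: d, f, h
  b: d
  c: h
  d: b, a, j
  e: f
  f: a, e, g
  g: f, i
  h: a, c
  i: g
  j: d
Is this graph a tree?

|V| = 10, |E| = 9.
It is connected with exactly 9 edges, hence acyclic — it is a tree.

Yes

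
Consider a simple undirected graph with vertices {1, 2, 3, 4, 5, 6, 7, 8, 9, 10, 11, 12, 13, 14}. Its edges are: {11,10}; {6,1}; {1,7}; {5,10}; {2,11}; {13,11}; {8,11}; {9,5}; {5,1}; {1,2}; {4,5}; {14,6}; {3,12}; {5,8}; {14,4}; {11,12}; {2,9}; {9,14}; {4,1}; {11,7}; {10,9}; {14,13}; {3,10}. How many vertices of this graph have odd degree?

4

Degrees: 1:5, 2:3, 3:2, 4:3, 5:5, 6:2, 7:2, 8:2, 9:4, 10:4, 11:6, 12:2, 13:2, 14:4
Odd-degree vertices: 1, 2, 4, 5.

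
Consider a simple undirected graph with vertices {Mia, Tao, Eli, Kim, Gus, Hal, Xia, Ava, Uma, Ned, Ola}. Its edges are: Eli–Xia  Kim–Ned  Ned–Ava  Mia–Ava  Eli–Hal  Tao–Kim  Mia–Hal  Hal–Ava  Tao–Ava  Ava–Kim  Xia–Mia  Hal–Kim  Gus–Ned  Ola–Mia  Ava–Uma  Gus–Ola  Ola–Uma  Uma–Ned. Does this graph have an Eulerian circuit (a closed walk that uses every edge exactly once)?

No

Degrees: Mia:4, Tao:2, Eli:2, Kim:4, Gus:2, Hal:4, Xia:2, Ava:6, Uma:3, Ned:4, Ola:3
Vertices with odd degree: Uma, Ola. An Eulerian circuit requires all degrees even.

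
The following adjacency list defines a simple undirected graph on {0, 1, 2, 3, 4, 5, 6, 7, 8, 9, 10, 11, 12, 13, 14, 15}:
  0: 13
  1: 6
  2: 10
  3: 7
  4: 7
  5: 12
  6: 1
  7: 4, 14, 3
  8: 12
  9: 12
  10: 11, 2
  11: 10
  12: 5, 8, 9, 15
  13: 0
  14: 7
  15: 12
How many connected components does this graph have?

Component: {0, 13}
Component: {1, 6}
Component: {2, 10, 11}
Component: {3, 4, 7, 14}
Component: {5, 8, 9, 12, 15}

5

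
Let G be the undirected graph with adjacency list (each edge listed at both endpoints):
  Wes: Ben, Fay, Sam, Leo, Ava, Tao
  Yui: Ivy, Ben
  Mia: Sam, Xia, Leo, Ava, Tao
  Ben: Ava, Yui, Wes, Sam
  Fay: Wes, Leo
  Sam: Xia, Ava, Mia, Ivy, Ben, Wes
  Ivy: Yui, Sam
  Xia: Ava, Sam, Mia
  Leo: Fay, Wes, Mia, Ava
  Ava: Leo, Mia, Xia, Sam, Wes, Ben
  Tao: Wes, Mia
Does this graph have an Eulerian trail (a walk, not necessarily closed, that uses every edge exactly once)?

Yes

Degrees: Wes:6, Yui:2, Mia:5, Ben:4, Fay:2, Sam:6, Ivy:2, Xia:3, Leo:4, Ava:6, Tao:2
Odd-degree vertices: Mia, Xia (2 total).
The non-isolated vertices are connected and exactly 2 have odd degree, so an Eulerian trail exists (from Mia to Xia).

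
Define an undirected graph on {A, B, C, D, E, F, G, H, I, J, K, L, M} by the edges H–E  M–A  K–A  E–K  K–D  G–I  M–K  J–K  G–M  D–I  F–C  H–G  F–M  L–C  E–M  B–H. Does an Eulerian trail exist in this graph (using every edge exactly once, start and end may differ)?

No

Degrees: A:2, B:1, C:2, D:2, E:3, F:2, G:3, H:3, I:2, J:1, K:5, L:1, M:5
Odd-degree vertices: B, E, G, H, J, K, L, M (8 total).
With 8 odd-degree vertices (more than two), no single trail can use every edge.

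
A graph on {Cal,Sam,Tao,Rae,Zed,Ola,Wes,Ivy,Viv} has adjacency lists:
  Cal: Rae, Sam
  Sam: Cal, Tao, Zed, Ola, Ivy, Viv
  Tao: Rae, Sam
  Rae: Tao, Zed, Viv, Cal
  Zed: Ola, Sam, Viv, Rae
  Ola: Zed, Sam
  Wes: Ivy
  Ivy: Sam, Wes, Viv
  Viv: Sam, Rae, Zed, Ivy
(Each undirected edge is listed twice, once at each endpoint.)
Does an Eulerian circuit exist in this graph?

Degrees: Cal:2, Sam:6, Tao:2, Rae:4, Zed:4, Ola:2, Wes:1, Ivy:3, Viv:4
Wes, Ivy have odd degree; an Eulerian circuit needs every degree to be even, so none exists.

No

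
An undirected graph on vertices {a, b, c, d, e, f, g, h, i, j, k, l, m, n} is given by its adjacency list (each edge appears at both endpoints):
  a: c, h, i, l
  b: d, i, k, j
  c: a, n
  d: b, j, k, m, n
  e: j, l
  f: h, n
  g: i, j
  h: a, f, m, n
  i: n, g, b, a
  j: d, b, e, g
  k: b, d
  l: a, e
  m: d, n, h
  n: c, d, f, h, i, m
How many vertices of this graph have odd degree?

2

Degrees: a:4, b:4, c:2, d:5, e:2, f:2, g:2, h:4, i:4, j:4, k:2, l:2, m:3, n:6
Odd-degree vertices: d, m.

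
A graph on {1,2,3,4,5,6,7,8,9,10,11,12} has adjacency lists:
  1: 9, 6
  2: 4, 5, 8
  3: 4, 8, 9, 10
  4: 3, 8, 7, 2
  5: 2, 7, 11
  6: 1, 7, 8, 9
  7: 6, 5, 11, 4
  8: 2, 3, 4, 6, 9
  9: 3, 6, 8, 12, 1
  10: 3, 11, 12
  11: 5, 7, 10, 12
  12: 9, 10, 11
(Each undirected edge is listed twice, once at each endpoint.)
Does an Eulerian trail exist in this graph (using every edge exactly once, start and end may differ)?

No

Degrees: 1:2, 2:3, 3:4, 4:4, 5:3, 6:4, 7:4, 8:5, 9:5, 10:3, 11:4, 12:3
Odd-degree vertices: 2, 5, 8, 9, 10, 12 (6 total).
An Eulerian trail requires 0 or 2 odd-degree vertices; here there are 6.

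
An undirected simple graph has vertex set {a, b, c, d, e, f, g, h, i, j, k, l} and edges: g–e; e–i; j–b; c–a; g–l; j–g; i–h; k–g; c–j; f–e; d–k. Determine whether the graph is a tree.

Yes

|V| = 12, |E| = 11.
It is connected with exactly 11 edges, hence acyclic — it is a tree.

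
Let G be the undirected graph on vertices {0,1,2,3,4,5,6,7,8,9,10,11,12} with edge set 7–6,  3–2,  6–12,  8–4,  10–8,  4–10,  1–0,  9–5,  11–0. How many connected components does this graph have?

Component: {2, 3}
Component: {5, 9}
Component: {0, 1, 11}
Component: {4, 8, 10}
Component: {6, 7, 12}

5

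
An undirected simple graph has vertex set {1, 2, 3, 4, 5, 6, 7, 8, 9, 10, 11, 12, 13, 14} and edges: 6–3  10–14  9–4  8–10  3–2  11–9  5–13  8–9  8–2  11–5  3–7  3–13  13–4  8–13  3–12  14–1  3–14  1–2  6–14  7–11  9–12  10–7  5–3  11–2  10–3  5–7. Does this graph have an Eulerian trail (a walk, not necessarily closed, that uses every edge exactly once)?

Degrees: 1:2, 2:4, 3:8, 4:2, 5:4, 6:2, 7:4, 8:4, 9:4, 10:4, 11:4, 12:2, 13:4, 14:4
Odd-degree vertices: none (0 total).
With 0 odd-degree vertices and all edges in one connected piece, an Eulerian trail exists.

Yes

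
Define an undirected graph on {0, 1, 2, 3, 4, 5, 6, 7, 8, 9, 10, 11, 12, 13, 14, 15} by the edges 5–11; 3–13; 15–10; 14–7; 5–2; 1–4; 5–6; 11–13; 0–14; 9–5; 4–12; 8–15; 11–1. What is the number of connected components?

3

Component: {0, 7, 14}
Component: {8, 10, 15}
Component: {1, 2, 3, 4, 5, 6, 9, 11, 12, 13}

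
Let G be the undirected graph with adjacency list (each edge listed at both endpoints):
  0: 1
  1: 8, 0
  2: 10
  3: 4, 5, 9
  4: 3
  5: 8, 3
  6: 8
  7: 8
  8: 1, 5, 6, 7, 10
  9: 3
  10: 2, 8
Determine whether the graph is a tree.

The graph has 11 vertices and 10 edges.
Connected and |E| = |V| - 1, which characterizes a tree.

Yes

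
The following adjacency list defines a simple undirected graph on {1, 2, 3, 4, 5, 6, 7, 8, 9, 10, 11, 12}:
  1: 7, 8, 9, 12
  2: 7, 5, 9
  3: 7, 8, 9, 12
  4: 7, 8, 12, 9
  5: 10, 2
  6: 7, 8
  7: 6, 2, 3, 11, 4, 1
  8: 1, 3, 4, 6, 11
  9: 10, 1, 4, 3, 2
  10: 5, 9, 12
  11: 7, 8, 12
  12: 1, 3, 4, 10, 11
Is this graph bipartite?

A valid 2-coloring puts {5, 7, 8, 9, 12} on one side and {1, 2, 3, 4, 6, 10, 11} on the other; every edge crosses between the two sides.

Yes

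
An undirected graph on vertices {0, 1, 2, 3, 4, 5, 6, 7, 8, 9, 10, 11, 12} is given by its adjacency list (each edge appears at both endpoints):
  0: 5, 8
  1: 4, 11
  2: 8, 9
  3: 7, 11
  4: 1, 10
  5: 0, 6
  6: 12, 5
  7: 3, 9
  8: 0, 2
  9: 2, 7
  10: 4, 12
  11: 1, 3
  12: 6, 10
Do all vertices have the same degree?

Degrees: 0:2, 1:2, 2:2, 3:2, 4:2, 5:2, 6:2, 7:2, 8:2, 9:2, 10:2, 11:2, 12:2
All degrees equal 2; the graph is regular.

Yes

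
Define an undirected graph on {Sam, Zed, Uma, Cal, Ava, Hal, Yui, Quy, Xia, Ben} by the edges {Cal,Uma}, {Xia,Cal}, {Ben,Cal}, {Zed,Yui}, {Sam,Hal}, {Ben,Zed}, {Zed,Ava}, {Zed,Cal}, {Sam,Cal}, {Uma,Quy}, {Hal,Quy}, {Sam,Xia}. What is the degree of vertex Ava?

1

Neighbors of Ava: Zed.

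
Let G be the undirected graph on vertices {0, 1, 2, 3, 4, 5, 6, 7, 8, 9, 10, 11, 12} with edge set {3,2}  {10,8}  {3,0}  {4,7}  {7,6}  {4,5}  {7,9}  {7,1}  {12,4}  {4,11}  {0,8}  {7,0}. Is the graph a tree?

The graph has 13 vertices and 12 edges.
Connected and |E| = |V| - 1, which characterizes a tree.

Yes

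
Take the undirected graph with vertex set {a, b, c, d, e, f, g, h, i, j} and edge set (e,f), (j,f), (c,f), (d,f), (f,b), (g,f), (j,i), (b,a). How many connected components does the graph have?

2

Component: {h}
Component: {a, b, c, d, e, f, g, i, j}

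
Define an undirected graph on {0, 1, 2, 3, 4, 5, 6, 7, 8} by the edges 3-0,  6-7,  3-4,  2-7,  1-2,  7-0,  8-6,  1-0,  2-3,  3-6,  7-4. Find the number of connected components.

Component: {5}
Component: {0, 1, 2, 3, 4, 6, 7, 8}

2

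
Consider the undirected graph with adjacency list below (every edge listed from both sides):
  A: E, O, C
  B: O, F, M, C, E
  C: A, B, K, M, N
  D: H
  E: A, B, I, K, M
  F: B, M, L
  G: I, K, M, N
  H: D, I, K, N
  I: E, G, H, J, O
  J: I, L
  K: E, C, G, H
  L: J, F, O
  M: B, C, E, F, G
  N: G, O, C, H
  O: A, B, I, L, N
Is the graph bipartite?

No

The cycle B-M-C-B has length 3, which is odd, so the graph is not bipartite.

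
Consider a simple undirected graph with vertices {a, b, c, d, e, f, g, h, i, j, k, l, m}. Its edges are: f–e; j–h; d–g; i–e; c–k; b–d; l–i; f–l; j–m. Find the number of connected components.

Component: {a}
Component: {c, k}
Component: {b, d, g}
Component: {h, j, m}
Component: {e, f, i, l}

5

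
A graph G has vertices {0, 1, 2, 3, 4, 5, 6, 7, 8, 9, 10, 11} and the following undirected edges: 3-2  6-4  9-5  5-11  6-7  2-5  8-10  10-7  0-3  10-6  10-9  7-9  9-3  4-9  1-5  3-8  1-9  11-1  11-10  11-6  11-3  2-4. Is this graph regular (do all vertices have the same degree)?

Degrees: 0:1, 1:3, 2:3, 3:5, 4:3, 5:4, 6:4, 7:3, 8:2, 9:6, 10:5, 11:5
Vertex 0 has degree 1 while 9 has degree 6, so the graph is not regular.

No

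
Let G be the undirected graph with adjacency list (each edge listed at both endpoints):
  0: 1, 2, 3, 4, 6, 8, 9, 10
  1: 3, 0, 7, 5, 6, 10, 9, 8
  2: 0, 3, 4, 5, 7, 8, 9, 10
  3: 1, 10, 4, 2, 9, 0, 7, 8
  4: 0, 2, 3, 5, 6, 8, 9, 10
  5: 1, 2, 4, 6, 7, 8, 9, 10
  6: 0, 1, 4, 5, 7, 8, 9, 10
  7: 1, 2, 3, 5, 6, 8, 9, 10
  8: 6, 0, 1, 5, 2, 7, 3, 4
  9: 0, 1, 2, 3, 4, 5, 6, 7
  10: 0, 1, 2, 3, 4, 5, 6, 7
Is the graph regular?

Degrees: 0:8, 1:8, 2:8, 3:8, 4:8, 5:8, 6:8, 7:8, 8:8, 9:8, 10:8
All degrees equal 8; the graph is regular.

Yes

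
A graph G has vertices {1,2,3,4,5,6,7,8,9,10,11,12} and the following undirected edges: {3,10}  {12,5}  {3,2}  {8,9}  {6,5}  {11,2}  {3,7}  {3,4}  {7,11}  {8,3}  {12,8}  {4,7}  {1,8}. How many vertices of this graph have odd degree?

6

Degrees: 1:1, 2:2, 3:5, 4:2, 5:2, 6:1, 7:3, 8:4, 9:1, 10:1, 11:2, 12:2
Odd-degree vertices: 1, 3, 6, 7, 9, 10.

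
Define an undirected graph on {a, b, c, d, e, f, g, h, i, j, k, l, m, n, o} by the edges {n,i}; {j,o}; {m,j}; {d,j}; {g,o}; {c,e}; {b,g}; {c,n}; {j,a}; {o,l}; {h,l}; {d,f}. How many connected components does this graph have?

Component: {k}
Component: {c, e, i, n}
Component: {a, b, d, f, g, h, j, l, m, o}

3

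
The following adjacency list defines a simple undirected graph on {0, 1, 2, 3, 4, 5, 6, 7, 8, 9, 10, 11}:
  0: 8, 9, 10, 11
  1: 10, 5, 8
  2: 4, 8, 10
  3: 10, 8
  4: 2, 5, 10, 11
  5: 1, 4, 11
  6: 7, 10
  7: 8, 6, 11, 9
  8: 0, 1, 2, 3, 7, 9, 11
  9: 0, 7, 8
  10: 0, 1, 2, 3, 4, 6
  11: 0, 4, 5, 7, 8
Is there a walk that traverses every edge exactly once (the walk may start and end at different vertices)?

Degrees: 0:4, 1:3, 2:3, 3:2, 4:4, 5:3, 6:2, 7:4, 8:7, 9:3, 10:6, 11:5
Odd-degree vertices: 1, 2, 5, 8, 9, 11 (6 total).
An Eulerian trail requires 0 or 2 odd-degree vertices; here there are 6.

No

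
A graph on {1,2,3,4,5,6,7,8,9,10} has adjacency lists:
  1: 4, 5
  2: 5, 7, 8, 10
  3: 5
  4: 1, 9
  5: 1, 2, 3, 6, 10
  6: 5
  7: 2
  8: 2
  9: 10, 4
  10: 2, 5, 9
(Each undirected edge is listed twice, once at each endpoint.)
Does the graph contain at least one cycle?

Yes

|V| = 10, |E| = 11, number of components = 1.
One cycle is 5-10-2-5.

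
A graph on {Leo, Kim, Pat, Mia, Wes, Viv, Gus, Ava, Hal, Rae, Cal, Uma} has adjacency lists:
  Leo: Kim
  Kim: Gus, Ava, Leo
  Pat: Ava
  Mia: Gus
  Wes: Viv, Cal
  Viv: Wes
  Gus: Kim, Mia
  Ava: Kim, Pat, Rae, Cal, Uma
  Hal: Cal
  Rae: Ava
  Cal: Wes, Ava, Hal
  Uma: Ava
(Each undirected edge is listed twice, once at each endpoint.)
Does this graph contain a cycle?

No

The graph has 12 vertices, 11 edges, and 1 connected component.
A forest on 12 vertices with 1 component has exactly 11 edges, which matches — so no cycle.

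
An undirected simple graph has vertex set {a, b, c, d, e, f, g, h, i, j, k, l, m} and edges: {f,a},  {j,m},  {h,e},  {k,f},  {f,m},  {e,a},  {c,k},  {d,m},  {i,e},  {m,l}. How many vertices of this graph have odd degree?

8

Degrees: a:2, b:0, c:1, d:1, e:3, f:3, g:0, h:1, i:1, j:1, k:2, l:1, m:4
Odd-degree vertices: c, d, e, f, h, i, j, l.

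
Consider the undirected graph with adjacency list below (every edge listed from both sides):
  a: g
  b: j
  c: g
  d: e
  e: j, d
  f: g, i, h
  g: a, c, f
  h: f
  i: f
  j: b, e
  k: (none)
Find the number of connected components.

Component: {k}
Component: {b, d, e, j}
Component: {a, c, f, g, h, i}

3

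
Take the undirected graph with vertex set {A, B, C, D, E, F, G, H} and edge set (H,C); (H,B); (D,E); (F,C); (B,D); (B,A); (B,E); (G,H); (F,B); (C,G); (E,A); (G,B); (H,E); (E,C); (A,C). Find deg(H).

4

Neighbors of H: B, C, E, G.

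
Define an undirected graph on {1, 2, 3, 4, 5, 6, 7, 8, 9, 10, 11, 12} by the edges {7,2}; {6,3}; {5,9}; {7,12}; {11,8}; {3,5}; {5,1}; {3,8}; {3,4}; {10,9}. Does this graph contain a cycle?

The graph has 12 vertices, 10 edges, and 2 connected components.
Since 10 = 12 - 2, the graph is a forest and contains no cycle.

No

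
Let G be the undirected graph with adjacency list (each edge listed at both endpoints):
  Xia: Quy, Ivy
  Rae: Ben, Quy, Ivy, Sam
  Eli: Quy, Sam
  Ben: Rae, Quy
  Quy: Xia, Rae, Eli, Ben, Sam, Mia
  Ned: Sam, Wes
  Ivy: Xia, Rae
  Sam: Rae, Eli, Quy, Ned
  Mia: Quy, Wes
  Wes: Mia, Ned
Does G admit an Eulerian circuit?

Yes

Degrees: Xia:2, Rae:4, Eli:2, Ben:2, Quy:6, Ned:2, Ivy:2, Sam:4, Mia:2, Wes:2
Every vertex has even degree and the edges form a single connected piece, so an Eulerian circuit exists.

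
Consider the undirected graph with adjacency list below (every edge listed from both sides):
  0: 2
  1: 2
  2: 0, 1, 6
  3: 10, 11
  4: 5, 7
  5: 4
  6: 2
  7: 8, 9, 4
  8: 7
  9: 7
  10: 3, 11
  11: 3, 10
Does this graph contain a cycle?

|V| = 12, |E| = 10, number of components = 3.
Since 10 > 12 - 3, a cycle must exist; for instance 3-11-10-3.

Yes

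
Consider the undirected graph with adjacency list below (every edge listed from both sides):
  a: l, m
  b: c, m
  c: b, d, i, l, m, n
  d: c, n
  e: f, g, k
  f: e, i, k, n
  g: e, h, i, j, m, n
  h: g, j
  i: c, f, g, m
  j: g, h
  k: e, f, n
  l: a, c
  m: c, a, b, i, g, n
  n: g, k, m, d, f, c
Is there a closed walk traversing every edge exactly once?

Degrees: a:2, b:2, c:6, d:2, e:3, f:4, g:6, h:2, i:4, j:2, k:3, l:2, m:6, n:6
Vertices with odd degree: e, k. An Eulerian circuit requires all degrees even.

No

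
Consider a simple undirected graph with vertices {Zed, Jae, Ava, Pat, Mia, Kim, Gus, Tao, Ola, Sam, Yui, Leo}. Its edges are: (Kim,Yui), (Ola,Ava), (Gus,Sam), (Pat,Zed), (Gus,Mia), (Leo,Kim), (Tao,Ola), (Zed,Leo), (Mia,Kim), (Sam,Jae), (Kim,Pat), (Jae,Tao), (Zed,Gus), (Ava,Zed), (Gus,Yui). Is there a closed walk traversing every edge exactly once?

Yes

Degrees: Zed:4, Jae:2, Ava:2, Pat:2, Mia:2, Kim:4, Gus:4, Tao:2, Ola:2, Sam:2, Yui:2, Leo:2
Every vertex has even degree and the edges form a single connected piece, so an Eulerian circuit exists.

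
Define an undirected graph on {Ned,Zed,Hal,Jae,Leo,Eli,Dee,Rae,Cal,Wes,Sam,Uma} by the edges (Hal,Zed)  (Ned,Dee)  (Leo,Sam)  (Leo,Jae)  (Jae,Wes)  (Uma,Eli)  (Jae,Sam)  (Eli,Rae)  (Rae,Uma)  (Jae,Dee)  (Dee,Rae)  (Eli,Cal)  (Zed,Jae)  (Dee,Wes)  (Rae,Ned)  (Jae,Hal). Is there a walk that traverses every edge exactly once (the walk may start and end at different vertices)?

Degrees: Ned:2, Zed:2, Hal:2, Jae:6, Leo:2, Eli:3, Dee:4, Rae:4, Cal:1, Wes:2, Sam:2, Uma:2
Odd-degree vertices: Eli, Cal (2 total).
With 2 odd-degree vertices and all edges in one connected piece, an Eulerian trail exists (from Eli to Cal).

Yes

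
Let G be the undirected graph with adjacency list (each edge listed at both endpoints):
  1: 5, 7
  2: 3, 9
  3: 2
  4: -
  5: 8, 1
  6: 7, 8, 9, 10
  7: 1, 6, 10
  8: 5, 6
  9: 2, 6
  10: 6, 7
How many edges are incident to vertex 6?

Neighbors of 6: 7, 8, 9, 10.

4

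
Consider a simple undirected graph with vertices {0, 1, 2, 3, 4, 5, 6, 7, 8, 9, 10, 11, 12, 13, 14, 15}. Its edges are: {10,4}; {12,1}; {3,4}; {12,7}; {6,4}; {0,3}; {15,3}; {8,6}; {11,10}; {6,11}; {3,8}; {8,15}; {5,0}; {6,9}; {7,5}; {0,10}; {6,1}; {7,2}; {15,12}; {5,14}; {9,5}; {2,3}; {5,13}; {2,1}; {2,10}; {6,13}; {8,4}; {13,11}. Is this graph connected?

Yes

A breadth-first search from 0 visits 0, 3, 5, 10, 2, 15, 8, 4, 7, 13, 9, 14, 11, 1, 12, 6 — all 16 vertices — so the graph is connected.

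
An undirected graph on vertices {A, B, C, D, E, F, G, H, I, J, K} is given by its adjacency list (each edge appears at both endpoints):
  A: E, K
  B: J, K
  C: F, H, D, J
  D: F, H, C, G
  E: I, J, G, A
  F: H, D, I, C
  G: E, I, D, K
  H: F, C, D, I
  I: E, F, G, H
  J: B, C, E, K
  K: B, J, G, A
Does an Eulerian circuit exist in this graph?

Degrees: A:2, B:2, C:4, D:4, E:4, F:4, G:4, H:4, I:4, J:4, K:4
All degrees are even and the non-isolated vertices are connected — an Eulerian circuit exists.

Yes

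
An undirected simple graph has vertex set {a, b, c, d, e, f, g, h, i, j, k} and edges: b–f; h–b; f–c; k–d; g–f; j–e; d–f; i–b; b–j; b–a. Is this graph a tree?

|V| = 11, |E| = 10.
Connected and |E| = |V| - 1, which characterizes a tree.

Yes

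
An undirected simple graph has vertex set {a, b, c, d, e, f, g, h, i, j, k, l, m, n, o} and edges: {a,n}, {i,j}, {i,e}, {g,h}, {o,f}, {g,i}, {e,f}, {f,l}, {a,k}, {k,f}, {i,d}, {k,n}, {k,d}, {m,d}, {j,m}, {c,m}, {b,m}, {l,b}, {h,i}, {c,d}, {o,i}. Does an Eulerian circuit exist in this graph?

Yes

Degrees: a:2, b:2, c:2, d:4, e:2, f:4, g:2, h:2, i:6, j:2, k:4, l:2, m:4, n:2, o:2
Every vertex has even degree and the edges form a single connected piece, so an Eulerian circuit exists.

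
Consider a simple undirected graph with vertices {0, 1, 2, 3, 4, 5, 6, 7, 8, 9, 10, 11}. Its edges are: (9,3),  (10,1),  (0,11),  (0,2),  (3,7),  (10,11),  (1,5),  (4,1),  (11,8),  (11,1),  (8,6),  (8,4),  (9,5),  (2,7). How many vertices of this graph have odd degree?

2

Degrees: 0:2, 1:4, 2:2, 3:2, 4:2, 5:2, 6:1, 7:2, 8:3, 9:2, 10:2, 11:4
Odd-degree vertices: 6, 8.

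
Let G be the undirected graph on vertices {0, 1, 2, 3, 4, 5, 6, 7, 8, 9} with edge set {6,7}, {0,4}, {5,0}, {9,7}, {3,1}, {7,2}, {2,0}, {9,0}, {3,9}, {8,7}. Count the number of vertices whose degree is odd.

6

Degrees: 0:4, 1:1, 2:2, 3:2, 4:1, 5:1, 6:1, 7:4, 8:1, 9:3
Odd-degree vertices: 1, 4, 5, 6, 8, 9.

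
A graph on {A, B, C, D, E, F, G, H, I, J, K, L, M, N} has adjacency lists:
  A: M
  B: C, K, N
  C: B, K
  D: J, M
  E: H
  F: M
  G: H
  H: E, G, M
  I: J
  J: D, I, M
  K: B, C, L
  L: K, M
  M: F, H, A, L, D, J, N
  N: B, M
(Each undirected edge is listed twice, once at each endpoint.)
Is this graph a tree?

No

|V| = 14, |E| = 16.
A tree on 14 vertices has exactly 13 edges; this graph has 16, so it contains a cycle and is not a tree.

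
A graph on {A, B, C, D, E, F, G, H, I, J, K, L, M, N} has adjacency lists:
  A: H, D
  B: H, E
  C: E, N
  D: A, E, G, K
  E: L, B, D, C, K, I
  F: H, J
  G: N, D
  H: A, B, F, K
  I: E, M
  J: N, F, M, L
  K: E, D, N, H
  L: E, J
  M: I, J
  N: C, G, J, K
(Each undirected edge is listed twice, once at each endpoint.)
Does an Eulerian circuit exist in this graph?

Yes

Degrees: A:2, B:2, C:2, D:4, E:6, F:2, G:2, H:4, I:2, J:4, K:4, L:2, M:2, N:4
All degrees are even and the non-isolated vertices are connected — an Eulerian circuit exists.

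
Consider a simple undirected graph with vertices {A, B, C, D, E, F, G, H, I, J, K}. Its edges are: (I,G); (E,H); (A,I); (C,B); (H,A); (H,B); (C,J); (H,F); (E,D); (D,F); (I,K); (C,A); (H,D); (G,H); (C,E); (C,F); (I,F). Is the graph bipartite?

No

E-D-H-E is an odd cycle (length 3), and a bipartite graph can contain only even cycles.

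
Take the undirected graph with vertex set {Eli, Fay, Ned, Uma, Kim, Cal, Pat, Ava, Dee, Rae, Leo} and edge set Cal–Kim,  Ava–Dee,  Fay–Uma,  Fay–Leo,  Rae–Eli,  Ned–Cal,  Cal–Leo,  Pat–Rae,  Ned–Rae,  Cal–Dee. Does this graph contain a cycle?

|V| = 11, |E| = 10, number of components = 1.
A forest on 11 vertices with 1 component has exactly 10 edges, which matches — so no cycle.

No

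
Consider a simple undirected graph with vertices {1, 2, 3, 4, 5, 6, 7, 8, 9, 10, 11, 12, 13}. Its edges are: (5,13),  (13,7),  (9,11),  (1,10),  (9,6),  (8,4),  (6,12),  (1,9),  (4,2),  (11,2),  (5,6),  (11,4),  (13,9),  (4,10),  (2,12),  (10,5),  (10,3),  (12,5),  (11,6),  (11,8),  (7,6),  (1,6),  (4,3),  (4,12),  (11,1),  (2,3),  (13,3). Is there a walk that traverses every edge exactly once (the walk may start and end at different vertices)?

Yes

Degrees: 1:4, 2:4, 3:4, 4:6, 5:4, 6:6, 7:2, 8:2, 9:4, 10:4, 11:6, 12:4, 13:4
Odd-degree vertices: none (0 total).
The non-isolated vertices are connected and exactly 0 have odd degree, so an Eulerian trail exists.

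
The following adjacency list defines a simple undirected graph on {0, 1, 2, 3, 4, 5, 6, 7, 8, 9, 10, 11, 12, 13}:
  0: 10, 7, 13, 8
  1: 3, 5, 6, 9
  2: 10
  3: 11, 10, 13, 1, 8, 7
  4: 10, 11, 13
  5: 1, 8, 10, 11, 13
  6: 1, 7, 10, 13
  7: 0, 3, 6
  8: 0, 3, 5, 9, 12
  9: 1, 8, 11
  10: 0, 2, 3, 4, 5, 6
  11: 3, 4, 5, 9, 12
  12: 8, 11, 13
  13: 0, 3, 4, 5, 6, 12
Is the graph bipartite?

Yes

Partition the vertices as {1, 7, 8, 10, 11, 13} vs {0, 2, 3, 4, 5, 6, 9, 12}. Each listed edge has one endpoint in each part, so the graph is bipartite.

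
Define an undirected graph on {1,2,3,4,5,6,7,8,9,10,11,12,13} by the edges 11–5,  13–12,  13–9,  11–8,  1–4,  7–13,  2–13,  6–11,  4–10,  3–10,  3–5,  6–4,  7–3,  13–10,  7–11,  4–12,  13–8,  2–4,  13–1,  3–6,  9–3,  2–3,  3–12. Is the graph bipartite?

Yes

Partition the vertices as {3, 4, 11, 13} vs {1, 2, 5, 6, 7, 8, 9, 10, 12}. Each listed edge has one endpoint in each part, so the graph is bipartite.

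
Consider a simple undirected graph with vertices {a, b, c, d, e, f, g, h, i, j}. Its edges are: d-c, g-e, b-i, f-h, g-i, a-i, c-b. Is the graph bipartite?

Yes

Color {c, e, h, i, j} black and {a, b, d, f, g} white. No edge joins two same-colored vertices, so the graph is bipartite.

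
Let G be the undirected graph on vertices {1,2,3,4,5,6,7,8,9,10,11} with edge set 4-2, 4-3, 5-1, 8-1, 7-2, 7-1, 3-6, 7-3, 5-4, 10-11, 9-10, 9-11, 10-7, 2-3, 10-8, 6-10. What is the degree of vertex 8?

Neighbors of 8: 1, 10.

2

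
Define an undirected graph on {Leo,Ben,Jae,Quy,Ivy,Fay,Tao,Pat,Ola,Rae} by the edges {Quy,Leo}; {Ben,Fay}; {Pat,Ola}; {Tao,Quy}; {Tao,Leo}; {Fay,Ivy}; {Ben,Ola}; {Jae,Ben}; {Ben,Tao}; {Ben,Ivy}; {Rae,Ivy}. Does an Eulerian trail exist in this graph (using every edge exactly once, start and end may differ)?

No

Degrees: Leo:2, Ben:5, Jae:1, Quy:2, Ivy:3, Fay:2, Tao:3, Pat:1, Ola:2, Rae:1
Odd-degree vertices: Ben, Jae, Ivy, Tao, Pat, Rae (6 total).
With 6 odd-degree vertices (more than two), no single trail can use every edge.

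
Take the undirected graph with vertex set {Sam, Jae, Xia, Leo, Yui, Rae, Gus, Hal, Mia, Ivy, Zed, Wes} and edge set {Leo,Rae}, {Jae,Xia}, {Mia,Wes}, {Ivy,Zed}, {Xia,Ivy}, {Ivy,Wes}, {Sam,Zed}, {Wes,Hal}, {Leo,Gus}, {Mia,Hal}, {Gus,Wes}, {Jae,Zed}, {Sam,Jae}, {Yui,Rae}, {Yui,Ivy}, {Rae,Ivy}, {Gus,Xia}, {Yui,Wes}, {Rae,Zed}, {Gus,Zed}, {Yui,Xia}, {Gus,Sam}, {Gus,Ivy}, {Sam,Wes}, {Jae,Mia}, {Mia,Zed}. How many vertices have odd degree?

Degrees: Sam:4, Jae:4, Xia:4, Leo:2, Yui:4, Rae:4, Gus:6, Hal:2, Mia:4, Ivy:6, Zed:6, Wes:6
Odd-degree vertices: none.

0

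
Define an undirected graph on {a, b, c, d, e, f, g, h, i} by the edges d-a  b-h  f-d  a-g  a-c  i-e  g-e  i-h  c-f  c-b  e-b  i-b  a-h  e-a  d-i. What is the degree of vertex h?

Neighbors of h: a, b, i.

3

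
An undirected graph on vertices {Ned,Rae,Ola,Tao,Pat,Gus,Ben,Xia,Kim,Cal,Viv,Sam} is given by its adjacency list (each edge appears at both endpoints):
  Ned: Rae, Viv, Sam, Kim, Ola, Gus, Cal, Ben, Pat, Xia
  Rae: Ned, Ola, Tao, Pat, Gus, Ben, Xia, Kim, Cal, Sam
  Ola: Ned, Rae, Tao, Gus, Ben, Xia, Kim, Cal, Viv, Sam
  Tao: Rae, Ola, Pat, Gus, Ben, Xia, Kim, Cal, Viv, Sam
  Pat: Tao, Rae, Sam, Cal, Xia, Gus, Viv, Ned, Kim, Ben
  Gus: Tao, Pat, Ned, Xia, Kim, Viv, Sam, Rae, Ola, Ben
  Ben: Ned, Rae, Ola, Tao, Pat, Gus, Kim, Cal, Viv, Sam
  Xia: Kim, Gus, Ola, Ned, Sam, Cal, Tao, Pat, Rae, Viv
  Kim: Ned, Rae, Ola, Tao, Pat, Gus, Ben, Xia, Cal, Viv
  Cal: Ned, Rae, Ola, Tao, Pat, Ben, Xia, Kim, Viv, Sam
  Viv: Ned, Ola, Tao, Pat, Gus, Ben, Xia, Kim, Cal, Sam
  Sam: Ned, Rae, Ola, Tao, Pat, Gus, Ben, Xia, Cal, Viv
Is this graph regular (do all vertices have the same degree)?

Yes

Degrees: Ned:10, Rae:10, Ola:10, Tao:10, Pat:10, Gus:10, Ben:10, Xia:10, Kim:10, Cal:10, Viv:10, Sam:10
Every vertex has degree 10, so the graph is 10-regular.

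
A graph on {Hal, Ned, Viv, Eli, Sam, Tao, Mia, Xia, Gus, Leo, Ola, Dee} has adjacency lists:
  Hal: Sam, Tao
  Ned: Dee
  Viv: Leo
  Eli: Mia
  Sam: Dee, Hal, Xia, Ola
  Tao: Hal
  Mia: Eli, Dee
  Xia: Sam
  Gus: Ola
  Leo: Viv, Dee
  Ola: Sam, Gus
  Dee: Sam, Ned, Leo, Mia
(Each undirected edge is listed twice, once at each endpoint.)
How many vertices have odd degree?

6

Degrees: Hal:2, Ned:1, Viv:1, Eli:1, Sam:4, Tao:1, Mia:2, Xia:1, Gus:1, Leo:2, Ola:2, Dee:4
Odd-degree vertices: Ned, Viv, Eli, Tao, Xia, Gus.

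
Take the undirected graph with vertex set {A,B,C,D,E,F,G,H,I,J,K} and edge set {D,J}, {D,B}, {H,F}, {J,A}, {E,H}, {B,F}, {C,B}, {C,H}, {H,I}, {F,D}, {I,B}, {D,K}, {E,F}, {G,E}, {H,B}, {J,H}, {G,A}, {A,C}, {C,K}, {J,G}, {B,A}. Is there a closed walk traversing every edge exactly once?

No

Degrees: A:4, B:6, C:4, D:4, E:3, F:4, G:3, H:6, I:2, J:4, K:2
E, G have odd degree; an Eulerian circuit needs every degree to be even, so none exists.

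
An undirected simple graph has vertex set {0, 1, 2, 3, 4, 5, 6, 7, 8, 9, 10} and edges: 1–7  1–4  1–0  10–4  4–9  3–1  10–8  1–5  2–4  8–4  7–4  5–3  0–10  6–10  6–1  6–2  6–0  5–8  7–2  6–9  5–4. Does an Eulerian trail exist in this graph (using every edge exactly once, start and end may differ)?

No

Degrees: 0:3, 1:6, 2:3, 3:2, 4:7, 5:4, 6:5, 7:3, 8:3, 9:2, 10:4
Odd-degree vertices: 0, 2, 4, 6, 7, 8 (6 total).
An Eulerian trail requires 0 or 2 odd-degree vertices; here there are 6.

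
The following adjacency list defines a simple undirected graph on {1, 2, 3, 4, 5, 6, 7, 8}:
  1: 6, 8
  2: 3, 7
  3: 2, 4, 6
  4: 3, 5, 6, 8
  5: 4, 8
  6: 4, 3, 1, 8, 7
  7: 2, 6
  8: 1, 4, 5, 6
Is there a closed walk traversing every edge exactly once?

Degrees: 1:2, 2:2, 3:3, 4:4, 5:2, 6:5, 7:2, 8:4
3, 6 have odd degree; an Eulerian circuit needs every degree to be even, so none exists.

No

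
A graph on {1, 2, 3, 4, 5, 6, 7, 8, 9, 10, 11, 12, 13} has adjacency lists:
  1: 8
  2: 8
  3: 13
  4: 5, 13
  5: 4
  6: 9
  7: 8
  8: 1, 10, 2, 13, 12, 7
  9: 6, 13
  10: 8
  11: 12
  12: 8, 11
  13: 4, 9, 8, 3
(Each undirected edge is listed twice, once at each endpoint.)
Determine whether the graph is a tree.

|V| = 13, |E| = 12.
Connected and |E| = |V| - 1, which characterizes a tree.

Yes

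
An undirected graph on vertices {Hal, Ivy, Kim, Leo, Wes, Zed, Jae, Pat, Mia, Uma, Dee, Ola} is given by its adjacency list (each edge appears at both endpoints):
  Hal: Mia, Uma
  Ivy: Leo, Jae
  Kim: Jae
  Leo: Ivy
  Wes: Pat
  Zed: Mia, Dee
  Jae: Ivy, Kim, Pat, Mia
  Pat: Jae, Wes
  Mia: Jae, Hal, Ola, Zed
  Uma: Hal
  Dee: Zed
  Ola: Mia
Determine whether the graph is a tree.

Yes

|V| = 12, |E| = 11.
It is connected with exactly 11 edges, hence acyclic — it is a tree.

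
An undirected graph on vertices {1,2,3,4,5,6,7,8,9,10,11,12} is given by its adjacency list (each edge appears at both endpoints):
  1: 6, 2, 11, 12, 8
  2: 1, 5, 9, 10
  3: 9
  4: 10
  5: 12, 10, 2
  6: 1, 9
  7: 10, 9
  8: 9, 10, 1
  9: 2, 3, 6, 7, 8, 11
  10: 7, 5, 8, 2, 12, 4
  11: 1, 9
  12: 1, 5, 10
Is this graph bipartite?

The cycle 10-5-12-10 has length 3, which is odd, so the graph is not bipartite.

No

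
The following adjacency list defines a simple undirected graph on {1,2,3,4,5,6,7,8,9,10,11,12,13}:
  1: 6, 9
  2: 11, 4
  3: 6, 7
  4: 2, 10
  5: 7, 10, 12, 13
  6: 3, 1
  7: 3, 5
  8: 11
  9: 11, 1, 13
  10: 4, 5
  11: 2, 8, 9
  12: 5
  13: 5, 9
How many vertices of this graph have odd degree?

4

Degrees: 1:2, 2:2, 3:2, 4:2, 5:4, 6:2, 7:2, 8:1, 9:3, 10:2, 11:3, 12:1, 13:2
Odd-degree vertices: 8, 9, 11, 12.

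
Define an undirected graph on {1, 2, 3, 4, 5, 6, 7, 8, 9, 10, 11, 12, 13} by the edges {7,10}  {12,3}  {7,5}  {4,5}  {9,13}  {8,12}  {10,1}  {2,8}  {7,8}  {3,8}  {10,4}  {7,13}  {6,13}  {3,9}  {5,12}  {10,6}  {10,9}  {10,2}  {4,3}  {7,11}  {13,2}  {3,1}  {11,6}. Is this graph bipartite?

8-3-4-5-7-8 is an odd cycle (length 5), and a bipartite graph can contain only even cycles.

No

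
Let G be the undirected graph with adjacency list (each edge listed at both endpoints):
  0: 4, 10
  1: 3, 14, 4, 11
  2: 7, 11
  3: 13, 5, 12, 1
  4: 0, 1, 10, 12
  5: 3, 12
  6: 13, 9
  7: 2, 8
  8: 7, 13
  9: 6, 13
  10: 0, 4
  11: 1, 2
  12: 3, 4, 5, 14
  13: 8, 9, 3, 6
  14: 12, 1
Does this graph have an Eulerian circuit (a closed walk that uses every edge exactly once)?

Degrees: 0:2, 1:4, 2:2, 3:4, 4:4, 5:2, 6:2, 7:2, 8:2, 9:2, 10:2, 11:2, 12:4, 13:4, 14:2
All degrees are even and the non-isolated vertices are connected — an Eulerian circuit exists.

Yes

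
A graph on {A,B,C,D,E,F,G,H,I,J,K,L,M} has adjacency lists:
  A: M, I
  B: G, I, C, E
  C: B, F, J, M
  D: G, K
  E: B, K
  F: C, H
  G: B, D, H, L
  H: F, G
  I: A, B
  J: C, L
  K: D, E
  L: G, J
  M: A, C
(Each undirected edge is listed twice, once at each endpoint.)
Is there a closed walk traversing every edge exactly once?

Degrees: A:2, B:4, C:4, D:2, E:2, F:2, G:4, H:2, I:2, J:2, K:2, L:2, M:2
All degrees are even and the non-isolated vertices are connected — an Eulerian circuit exists.

Yes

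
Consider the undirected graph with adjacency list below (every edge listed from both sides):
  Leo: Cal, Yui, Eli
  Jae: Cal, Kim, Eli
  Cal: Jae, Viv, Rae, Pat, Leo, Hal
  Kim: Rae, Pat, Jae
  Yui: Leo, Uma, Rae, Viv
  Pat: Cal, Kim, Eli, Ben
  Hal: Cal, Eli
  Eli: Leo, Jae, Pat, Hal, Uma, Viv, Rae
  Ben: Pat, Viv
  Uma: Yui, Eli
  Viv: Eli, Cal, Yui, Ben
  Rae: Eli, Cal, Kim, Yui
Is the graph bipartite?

Color {Cal, Kim, Yui, Eli, Ben} black and {Leo, Jae, Pat, Hal, Uma, Viv, Rae} white. No edge joins two same-colored vertices, so the graph is bipartite.

Yes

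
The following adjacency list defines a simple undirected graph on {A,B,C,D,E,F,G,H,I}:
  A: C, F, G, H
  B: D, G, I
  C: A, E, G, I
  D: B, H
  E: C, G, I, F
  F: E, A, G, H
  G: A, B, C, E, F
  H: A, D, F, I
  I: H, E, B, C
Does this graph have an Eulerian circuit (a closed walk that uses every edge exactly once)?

Degrees: A:4, B:3, C:4, D:2, E:4, F:4, G:5, H:4, I:4
Vertices with odd degree: B, G. An Eulerian circuit requires all degrees even.

No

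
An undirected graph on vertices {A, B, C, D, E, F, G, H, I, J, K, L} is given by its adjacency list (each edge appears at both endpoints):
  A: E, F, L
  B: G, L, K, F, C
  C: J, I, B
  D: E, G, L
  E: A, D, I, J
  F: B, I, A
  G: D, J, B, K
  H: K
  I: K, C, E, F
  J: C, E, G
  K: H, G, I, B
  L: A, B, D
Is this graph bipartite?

The cycle B-K-G-B has length 3, which is odd, so the graph is not bipartite.

No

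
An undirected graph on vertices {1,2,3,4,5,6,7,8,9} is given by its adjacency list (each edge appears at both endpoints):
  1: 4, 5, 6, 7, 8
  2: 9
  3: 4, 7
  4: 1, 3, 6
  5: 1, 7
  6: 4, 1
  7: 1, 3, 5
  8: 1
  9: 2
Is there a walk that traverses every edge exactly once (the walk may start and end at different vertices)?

No

Degrees: 1:5, 2:1, 3:2, 4:3, 5:2, 6:2, 7:3, 8:1, 9:1
Odd-degree vertices: 1, 2, 4, 7, 8, 9 (6 total).
With 6 odd-degree vertices (more than two), no single trail can use every edge.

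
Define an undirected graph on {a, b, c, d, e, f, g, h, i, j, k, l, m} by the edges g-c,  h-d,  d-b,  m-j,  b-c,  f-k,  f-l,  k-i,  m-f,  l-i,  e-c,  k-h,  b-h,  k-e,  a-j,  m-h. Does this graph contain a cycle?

|V| = 13, |E| = 16, number of components = 1.
Since 16 > 13 - 1, a cycle must exist; for instance h-d-b-h.

Yes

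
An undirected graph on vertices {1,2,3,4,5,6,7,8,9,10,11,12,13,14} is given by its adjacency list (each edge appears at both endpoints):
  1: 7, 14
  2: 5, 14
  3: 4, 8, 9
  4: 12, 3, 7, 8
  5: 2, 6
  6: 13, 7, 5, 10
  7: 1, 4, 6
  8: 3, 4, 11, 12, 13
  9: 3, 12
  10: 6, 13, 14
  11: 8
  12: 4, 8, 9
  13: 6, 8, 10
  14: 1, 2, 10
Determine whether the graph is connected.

Yes

Starting from 1 and exploring outward reaches every vertex (1, 14, 7, 10, 2, 6, 4, 13, 5, 8, 3, 12, 11, 9); the graph is connected.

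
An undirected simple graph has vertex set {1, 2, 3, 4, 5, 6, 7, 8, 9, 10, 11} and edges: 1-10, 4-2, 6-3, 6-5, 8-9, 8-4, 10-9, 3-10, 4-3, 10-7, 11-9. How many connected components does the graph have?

1

Component: {1, 2, 3, 4, 5, 6, 7, 8, 9, 10, 11}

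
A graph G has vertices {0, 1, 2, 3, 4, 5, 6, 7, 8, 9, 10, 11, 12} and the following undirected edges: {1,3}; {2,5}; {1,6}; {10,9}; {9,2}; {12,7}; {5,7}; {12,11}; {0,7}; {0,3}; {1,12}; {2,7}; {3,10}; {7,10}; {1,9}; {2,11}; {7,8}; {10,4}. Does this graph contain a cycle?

The graph has 13 vertices, 18 edges, and 1 connected component.
Since 18 > 13 - 1, a cycle must exist; for instance 7-2-9-10-7.

Yes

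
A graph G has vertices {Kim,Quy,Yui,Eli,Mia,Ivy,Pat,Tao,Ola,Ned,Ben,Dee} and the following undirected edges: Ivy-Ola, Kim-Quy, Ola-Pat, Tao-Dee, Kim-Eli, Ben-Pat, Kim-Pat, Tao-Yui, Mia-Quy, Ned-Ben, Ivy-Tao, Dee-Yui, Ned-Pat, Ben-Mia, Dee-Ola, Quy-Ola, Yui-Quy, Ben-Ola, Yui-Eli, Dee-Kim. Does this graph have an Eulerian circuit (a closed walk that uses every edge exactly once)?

No

Degrees: Kim:4, Quy:4, Yui:4, Eli:2, Mia:2, Ivy:2, Pat:4, Tao:3, Ola:5, Ned:2, Ben:4, Dee:4
Tao, Ola have odd degree; an Eulerian circuit needs every degree to be even, so none exists.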